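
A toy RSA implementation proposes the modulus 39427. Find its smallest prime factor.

39427 is odd.
Digit sum 25, not divisible by 3.
Ends in 7: not divisible by 5.
7: 39427 = 7·5632 + 3
11: 39427 = 11·3584 + 3
13: 39427 = 13·3032 + 11
17: 39427 = 17·2319 + 4
19: 39427 = 19·2075 + 2
23: 39427 = 23·1714 + 5
29: 39427 = 29·1359 + 16
31: 39427 = 31·1271 + 26
37: 39427 = 37·1065 + 22
41: 39427 = 41·961 + 26
43: 39427 = 43·916 + 39
47: 39427 = 47·838 + 41
53: 39427 = 53·743 + 48
59: 39427 = 59·668 + 15
61: 39427 = 61·646 + 21
67: 39427 = 67·588 + 31
71: 39427 = 71·555 + 22
73: 39427 = 73·540 + 7
79: 39427 = 79·499 + 6
83: 39427 = 83·475 + 2
89: 39427 = 89·443

89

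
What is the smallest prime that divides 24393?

3

24393 is odd.
Digit sum 21, divisible by 3.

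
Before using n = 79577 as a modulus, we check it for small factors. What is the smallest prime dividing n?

17

79577 is odd.
Digit sum 35, not divisible by 3.
Ends in 7: not divisible by 5.
7: 79577 = 7·11368 + 1
11: 79577 = 11·7234 + 3
13: 79577 = 13·6121 + 4
17: 79577 = 17·4681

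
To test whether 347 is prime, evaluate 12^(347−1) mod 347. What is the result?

1

12^1 ≡ 12 (mod 347)
12^2 ≡ 12^2 = 144 ≡ 144 (mod 347)
12^4 ≡ 144^2 = 20736 ≡ 263 (mod 347)
12^8 ≡ 263^2 = 69169 ≡ 116 (mod 347)
12^16 ≡ 116^2 = 13456 ≡ 270 (mod 347)
12^32 ≡ 270^2 = 72900 ≡ 30 (mod 347)
12^64 ≡ 30^2 = 900 ≡ 206 (mod 347)
12^128 ≡ 206^2 = 42436 ≡ 102 (mod 347)
12^256 ≡ 102^2 = 10404 ≡ 341 (mod 347)
346 = 256 + 64 + 16 + 8 + 2 in binary powers of 2.
So 12^346 ≡ 341 · 206 · 270 · 116 · 144 ≡ 1 (mod 347).
Since the result is 1, base 12 gives no evidence that 347 is composite.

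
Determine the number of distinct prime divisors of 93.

93 = 3 · 31
93 = 3 · 31, which has 2 distinct prime factors.

2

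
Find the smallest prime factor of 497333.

497333 is odd.
Digit sum 29, not divisible by 3.
Ends in 3: not divisible by 5.
7: 497333 = 7·71047 + 4
11: 497333 = 11·45212 + 1
13: 497333 = 13·38256 + 5
17: 497333 = 17·29254 + 15
19: 497333 = 19·26175 + 8
23: 497333 = 23·21623 + 4
29: 497333 = 29·17149 + 12
31: 497333 = 31·16043

31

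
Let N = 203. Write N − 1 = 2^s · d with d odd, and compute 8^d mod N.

203 − 1 = 202 = 2^1 · 101, so d = 101.
8^1 ≡ 8 (mod 203)
8^2 ≡ 8^2 = 64 ≡ 64 (mod 203)
8^4 ≡ 64^2 = 4096 ≡ 36 (mod 203)
8^8 ≡ 36^2 = 1296 ≡ 78 (mod 203)
8^16 ≡ 78^2 = 6084 ≡ 197 (mod 203)
8^32 ≡ 197^2 = 38809 ≡ 36 (mod 203)
8^64 ≡ 36^2 = 1296 ≡ 78 (mod 203)
101 = 64 + 32 + 4 + 1 in binary powers of 2.
So 8^101 ≡ 78 · 36 · 36 · 8 ≡ 155 (mod 203).
Squaring chain: 155; never reaches −1, so base 8 is a Miller–Rabin witness that 203 is composite.

155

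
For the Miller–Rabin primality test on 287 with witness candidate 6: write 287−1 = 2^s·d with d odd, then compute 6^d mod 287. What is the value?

287 − 1 = 286 = 2^1 · 143, so d = 143.
6^1 ≡ 6 (mod 287)
6^2 ≡ 6^2 = 36 ≡ 36 (mod 287)
6^4 ≡ 36^2 = 1296 ≡ 148 (mod 287)
6^8 ≡ 148^2 = 21904 ≡ 92 (mod 287)
6^16 ≡ 92^2 = 8464 ≡ 141 (mod 287)
6^32 ≡ 141^2 = 19881 ≡ 78 (mod 287)
6^64 ≡ 78^2 = 6084 ≡ 57 (mod 287)
6^128 ≡ 57^2 = 3249 ≡ 92 (mod 287)
143 = 128 + 8 + 4 + 2 + 1 in binary powers of 2.
So 6^143 ≡ 92 · 92 · 148 · 36 · 6 ≡ 153 (mod 287).
Squaring chain: 153; never reaches −1, so base 6 is a Miller–Rabin witness that 287 is composite.

153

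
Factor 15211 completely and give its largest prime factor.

53

15211 = 7 · 2173
2173 = 41 · 53
53 is prime.
So 15211 = 7 · 41 · 53; the largest prime factor is 53.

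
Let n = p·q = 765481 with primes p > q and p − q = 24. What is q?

863

Since p = q + 24, we have 765481 = q(q + 24), so q² + 24q − 765481 = 0.
Discriminant: 24² + 4·765481 = 576 + 3061924 = 3062500; √3062500 = 1750.
q = (−24 + 1750)/2 = 863, and p = q + 24 = 887.
Check: 863 · 887 = 765481.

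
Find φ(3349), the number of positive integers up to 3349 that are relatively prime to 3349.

3136

Factor: 3349 = 17 · 197.
φ(3349) = (17−1) · (197−1) = 16 · 196 = 3136.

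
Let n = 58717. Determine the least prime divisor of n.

58717 is odd.
Digit sum 28, not divisible by 3.
Ends in 7: not divisible by 5.
7: 58717 = 7·8388 + 1
11: 58717 = 11·5337 + 10
13: 58717 = 13·4516 + 9
17: 58717 = 17·3453 + 16
19: 58717 = 19·3090 + 7
23: 58717 = 23·2552 + 21
29: 58717 = 29·2024 + 21
31: 58717 = 31·1894 + 3
37: 58717 = 37·1586 + 35
41: 58717 = 41·1432 + 5
43: 58717 = 43·1365 + 22
47: 58717 = 47·1249 + 14
53: 58717 = 53·1107 + 46
59: 58717 = 59·995 + 12
61: 58717 = 61·962 + 35
67: 58717 = 67·876 + 25
71: 58717 = 71·827

71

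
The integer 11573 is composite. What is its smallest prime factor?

71

11573 is odd.
Digit sum 17, not divisible by 3.
Ends in 3: not divisible by 5.
7: 11573 = 7·1653 + 2
11: 11573 = 11·1052 + 1
13: 11573 = 13·890 + 3
17: 11573 = 17·680 + 13
19: 11573 = 19·609 + 2
23: 11573 = 23·503 + 4
29: 11573 = 29·399 + 2
31: 11573 = 31·373 + 10
37: 11573 = 37·312 + 29
41: 11573 = 41·282 + 11
43: 11573 = 43·269 + 6
47: 11573 = 47·246 + 11
53: 11573 = 53·218 + 19
59: 11573 = 59·196 + 9
61: 11573 = 61·189 + 44
67: 11573 = 67·172 + 49
71: 11573 = 71·163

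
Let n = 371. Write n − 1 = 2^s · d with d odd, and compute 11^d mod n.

371 − 1 = 370 = 2^1 · 185, so d = 185.
11^1 ≡ 11 (mod 371)
11^2 ≡ 11^2 = 121 ≡ 121 (mod 371)
11^4 ≡ 121^2 = 14641 ≡ 172 (mod 371)
11^8 ≡ 172^2 = 29584 ≡ 275 (mod 371)
11^16 ≡ 275^2 = 75625 ≡ 312 (mod 371)
11^32 ≡ 312^2 = 97344 ≡ 142 (mod 371)
11^64 ≡ 142^2 = 20164 ≡ 130 (mod 371)
11^128 ≡ 130^2 = 16900 ≡ 205 (mod 371)
185 = 128 + 32 + 16 + 8 + 1 in binary powers of 2.
So 11^185 ≡ 205 · 142 · 312 · 275 · 11 ≡ 324 (mod 371).
Squaring chain: 324; never reaches −1, so base 11 is a Miller–Rabin witness that 371 is composite.

324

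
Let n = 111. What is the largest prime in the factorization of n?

111 = 3 · 37
37 is prime.
So 111 = 3 · 37; the largest prime factor is 37.

37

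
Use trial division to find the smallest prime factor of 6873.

6873 is odd.
Digit sum 24, divisible by 3.

3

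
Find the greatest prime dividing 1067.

1067 = 11 · 97
97 is prime.
So 1067 = 11 · 97; the largest prime factor is 97.

97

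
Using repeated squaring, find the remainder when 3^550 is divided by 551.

35

3^1 ≡ 3 (mod 551)
3^2 ≡ 3^2 = 9 ≡ 9 (mod 551)
3^4 ≡ 9^2 = 81 ≡ 81 (mod 551)
3^8 ≡ 81^2 = 6561 ≡ 500 (mod 551)
3^16 ≡ 500^2 = 250000 ≡ 397 (mod 551)
3^32 ≡ 397^2 = 157609 ≡ 23 (mod 551)
3^64 ≡ 23^2 = 529 ≡ 529 (mod 551)
3^128 ≡ 529^2 = 279841 ≡ 484 (mod 551)
3^256 ≡ 484^2 = 234256 ≡ 81 (mod 551)
3^512 ≡ 81^2 = 6561 ≡ 500 (mod 551)
550 = 512 + 32 + 4 + 2 in binary powers of 2.
So 3^550 ≡ 500 · 23 · 81 · 9 ≡ 35 (mod 551).
Since 35 ≠ 1, base 3 is a Fermat witness: 551 is composite.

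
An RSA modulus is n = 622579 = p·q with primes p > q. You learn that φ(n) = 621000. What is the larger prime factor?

φ(n) = (p−1)(q−1) = n − (p+q) + 1, so p + q = 622579 − 621000 + 1 = 1580.
p and q are the roots of t² − 1580t + 622579 = 0.
Discriminant: 1580² − 4·622579 = 2496400 − 2490316 = 6084; √6084 = 78.
q = (1580 − 78)/2 = 751, p = (1580 + 78)/2 = 829.
Check: 751 · 829 = 622579.

829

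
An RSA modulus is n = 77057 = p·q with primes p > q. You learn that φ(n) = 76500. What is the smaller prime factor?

251

φ(n) = (p−1)(q−1) = n − (p+q) + 1, so p + q = 77057 − 76500 + 1 = 558.
p and q are the roots of t² − 558t + 77057 = 0.
Discriminant: 558² − 4·77057 = 311364 − 308228 = 3136; √3136 = 56.
q = (558 − 56)/2 = 251, p = (558 + 56)/2 = 307.
Check: 251 · 307 = 77057.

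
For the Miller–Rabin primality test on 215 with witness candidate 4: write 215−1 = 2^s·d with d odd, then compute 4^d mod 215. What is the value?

59

215 − 1 = 214 = 2^1 · 107, so d = 107.
4^1 ≡ 4 (mod 215)
4^2 ≡ 4^2 = 16 ≡ 16 (mod 215)
4^4 ≡ 16^2 = 256 ≡ 41 (mod 215)
4^8 ≡ 41^2 = 1681 ≡ 176 (mod 215)
4^16 ≡ 176^2 = 30976 ≡ 16 (mod 215)
4^32 ≡ 16^2 = 256 ≡ 41 (mod 215)
4^64 ≡ 41^2 = 1681 ≡ 176 (mod 215)
107 = 64 + 32 + 8 + 2 + 1 in binary powers of 2.
So 4^107 ≡ 176 · 41 · 176 · 16 · 4 ≡ 59 (mod 215).
Squaring chain: 59; never reaches −1, so base 4 is a Miller–Rabin witness that 215 is composite.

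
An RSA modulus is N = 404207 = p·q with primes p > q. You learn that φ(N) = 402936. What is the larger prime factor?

φ(n) = (p−1)(q−1) = n − (p+q) + 1, so p + q = 404207 − 402936 + 1 = 1272.
p and q are the roots of t² − 1272t + 404207 = 0.
Discriminant: 1272² − 4·404207 = 1617984 − 1616828 = 1156; √1156 = 34.
q = (1272 − 34)/2 = 619, p = (1272 + 34)/2 = 653.
Check: 619 · 653 = 404207.

653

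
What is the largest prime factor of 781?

781 = 11 · 71
71 is prime.
So 781 = 11 · 71; the largest prime factor is 71.

71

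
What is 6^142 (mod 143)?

6^1 ≡ 6 (mod 143)
6^2 ≡ 6^2 = 36 ≡ 36 (mod 143)
6^4 ≡ 36^2 = 1296 ≡ 9 (mod 143)
6^8 ≡ 9^2 = 81 ≡ 81 (mod 143)
6^16 ≡ 81^2 = 6561 ≡ 126 (mod 143)
6^32 ≡ 126^2 = 15876 ≡ 3 (mod 143)
6^64 ≡ 3^2 = 9 ≡ 9 (mod 143)
6^128 ≡ 9^2 = 81 ≡ 81 (mod 143)
142 = 128 + 8 + 4 + 2 in binary powers of 2.
So 6^142 ≡ 81 · 81 · 9 · 36 ≡ 69 (mod 143).
Since 69 ≠ 1, base 6 is a Fermat witness: 143 is composite.

69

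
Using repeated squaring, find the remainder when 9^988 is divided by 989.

439

9^1 ≡ 9 (mod 989)
9^2 ≡ 9^2 = 81 ≡ 81 (mod 989)
9^4 ≡ 81^2 = 6561 ≡ 627 (mod 989)
9^8 ≡ 627^2 = 393129 ≡ 496 (mod 989)
9^16 ≡ 496^2 = 246016 ≡ 744 (mod 989)
9^32 ≡ 744^2 = 553536 ≡ 685 (mod 989)
9^64 ≡ 685^2 = 469225 ≡ 439 (mod 989)
9^128 ≡ 439^2 = 192721 ≡ 855 (mod 989)
9^256 ≡ 855^2 = 731025 ≡ 154 (mod 989)
9^512 ≡ 154^2 = 23716 ≡ 969 (mod 989)
988 = 512 + 256 + 128 + 64 + 16 + 8 + 4 in binary powers of 2.
So 9^988 ≡ 969 · 154 · 855 · 439 · 744 · 496 · 627 ≡ 439 (mod 989).
Since 439 ≠ 1, base 9 is a Fermat witness: 989 is composite.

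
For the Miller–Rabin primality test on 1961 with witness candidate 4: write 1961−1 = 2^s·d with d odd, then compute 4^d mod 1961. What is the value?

1686

1961 − 1 = 1960 = 2^3 · 245, so d = 245.
4^1 ≡ 4 (mod 1961)
4^2 ≡ 4^2 = 16 ≡ 16 (mod 1961)
4^4 ≡ 16^2 = 256 ≡ 256 (mod 1961)
4^8 ≡ 256^2 = 65536 ≡ 823 (mod 1961)
4^16 ≡ 823^2 = 677329 ≡ 784 (mod 1961)
4^32 ≡ 784^2 = 614656 ≡ 863 (mod 1961)
4^64 ≡ 863^2 = 744769 ≡ 1550 (mod 1961)
4^128 ≡ 1550^2 = 2402500 ≡ 275 (mod 1961)
245 = 128 + 64 + 32 + 16 + 4 + 1 in binary powers of 2.
So 4^245 ≡ 275 · 1550 · 863 · 784 · 256 · 4 ≡ 1686 (mod 1961).
Squaring chain: 1686 → 1107 → 1785; never reaches −1, so base 4 is a Miller–Rabin witness that 1961 is composite.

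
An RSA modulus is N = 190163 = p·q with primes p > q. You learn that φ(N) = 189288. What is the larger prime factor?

479

φ(n) = (p−1)(q−1) = n − (p+q) + 1, so p + q = 190163 − 189288 + 1 = 876.
p and q are the roots of t² − 876t + 190163 = 0.
Discriminant: 876² − 4·190163 = 767376 − 760652 = 6724; √6724 = 82.
q = (876 − 82)/2 = 397, p = (876 + 82)/2 = 479.
Check: 397 · 479 = 190163.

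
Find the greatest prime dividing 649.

649 = 11 · 59
59 is prime.
So 649 = 11 · 59; the largest prime factor is 59.

59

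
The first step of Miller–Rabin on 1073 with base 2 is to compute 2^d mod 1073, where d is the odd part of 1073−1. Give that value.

540

1073 − 1 = 1072 = 2^4 · 67, so d = 67.
2^1 ≡ 2 (mod 1073)
2^2 ≡ 2^2 = 4 ≡ 4 (mod 1073)
2^4 ≡ 4^2 = 16 ≡ 16 (mod 1073)
2^8 ≡ 16^2 = 256 ≡ 256 (mod 1073)
2^16 ≡ 256^2 = 65536 ≡ 83 (mod 1073)
2^32 ≡ 83^2 = 6889 ≡ 451 (mod 1073)
2^64 ≡ 451^2 = 203401 ≡ 604 (mod 1073)
67 = 64 + 2 + 1 in binary powers of 2.
So 2^67 ≡ 604 · 4 · 2 ≡ 540 (mod 1073).
Squaring chain: 540 → 817 → 83 → 451; never reaches −1, so base 2 is a Miller–Rabin witness that 1073 is composite.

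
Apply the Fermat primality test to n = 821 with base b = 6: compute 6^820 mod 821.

6^1 ≡ 6 (mod 821)
6^2 ≡ 6^2 = 36 ≡ 36 (mod 821)
6^4 ≡ 36^2 = 1296 ≡ 475 (mod 821)
6^8 ≡ 475^2 = 225625 ≡ 671 (mod 821)
6^16 ≡ 671^2 = 450241 ≡ 333 (mod 821)
6^32 ≡ 333^2 = 110889 ≡ 54 (mod 821)
6^64 ≡ 54^2 = 2916 ≡ 453 (mod 821)
6^128 ≡ 453^2 = 205209 ≡ 780 (mod 821)
6^256 ≡ 780^2 = 608400 ≡ 39 (mod 821)
6^512 ≡ 39^2 = 1521 ≡ 700 (mod 821)
820 = 512 + 256 + 32 + 16 + 4 in binary powers of 2.
So 6^820 ≡ 700 · 39 · 54 · 333 · 475 ≡ 1 (mod 821).
Since the result is 1, base 6 gives no evidence that 821 is composite.

1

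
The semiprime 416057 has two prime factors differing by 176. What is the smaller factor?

563

Since p = q + 176, we have 416057 = q(q + 176), so q² + 176q − 416057 = 0.
Discriminant: 176² + 4·416057 = 30976 + 1664228 = 1695204; √1695204 = 1302.
q = (−176 + 1302)/2 = 563, and p = q + 176 = 739.
Check: 563 · 739 = 416057.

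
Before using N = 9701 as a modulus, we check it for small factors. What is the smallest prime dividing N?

9701 is odd.
Digit sum 17, not divisible by 3.
Ends in 1: not divisible by 5.
7: 9701 = 7·1385 + 6
11: 9701 = 11·881 + 10
13: 9701 = 13·746 + 3
17: 9701 = 17·570 + 11
19: 9701 = 19·510 + 11
23: 9701 = 23·421 + 18
29: 9701 = 29·334 + 15
31: 9701 = 31·312 + 29
37: 9701 = 37·262 + 7
41: 9701 = 41·236 + 25
43: 9701 = 43·225 + 26
47: 9701 = 47·206 + 19
53: 9701 = 53·183 + 2
59: 9701 = 59·164 + 25
61: 9701 = 61·159 + 2
67: 9701 = 67·144 + 53
71: 9701 = 71·136 + 45
73: 9701 = 73·132 + 65
79: 9701 = 79·122 + 63
83: 9701 = 83·116 + 73
89: 9701 = 89·109

89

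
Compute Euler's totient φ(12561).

Factor: 12561 = 3 · 53 · 79.
φ(12561) = (3−1) · (53−1) · (79−1) = 2 · 52 · 78 = 8112.

8112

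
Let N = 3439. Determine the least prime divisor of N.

19

3439 is odd.
Digit sum 19, not divisible by 3.
Ends in 9: not divisible by 5.
7: 3439 = 7·491 + 2
11: 3439 = 11·312 + 7
13: 3439 = 13·264 + 7
17: 3439 = 17·202 + 5
19: 3439 = 19·181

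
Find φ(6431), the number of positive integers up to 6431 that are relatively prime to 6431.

6264

Factor: 6431 = 59 · 109.
φ(6431) = (59−1) · (109−1) = 58 · 108 = 6264.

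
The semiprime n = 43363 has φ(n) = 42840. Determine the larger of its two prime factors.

φ(n) = (p−1)(q−1) = n − (p+q) + 1, so p + q = 43363 − 42840 + 1 = 524.
p and q are the roots of t² − 524t + 43363 = 0.
Discriminant: 524² − 4·43363 = 274576 − 173452 = 101124; √101124 = 318.
q = (524 − 318)/2 = 103, p = (524 + 318)/2 = 421.
Check: 103 · 421 = 43363.

421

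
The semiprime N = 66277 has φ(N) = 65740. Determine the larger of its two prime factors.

347

φ(n) = (p−1)(q−1) = n − (p+q) + 1, so p + q = 66277 − 65740 + 1 = 538.
p and q are the roots of t² − 538t + 66277 = 0.
Discriminant: 538² − 4·66277 = 289444 − 265108 = 24336; √24336 = 156.
q = (538 − 156)/2 = 191, p = (538 + 156)/2 = 347.
Check: 191 · 347 = 66277.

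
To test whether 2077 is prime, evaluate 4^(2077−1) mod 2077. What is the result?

4^1 ≡ 4 (mod 2077)
4^2 ≡ 4^2 = 16 ≡ 16 (mod 2077)
4^4 ≡ 16^2 = 256 ≡ 256 (mod 2077)
4^8 ≡ 256^2 = 65536 ≡ 1149 (mod 2077)
4^16 ≡ 1149^2 = 1320201 ≡ 1306 (mod 2077)
4^32 ≡ 1306^2 = 1705636 ≡ 419 (mod 2077)
4^64 ≡ 419^2 = 175561 ≡ 1093 (mod 2077)
4^128 ≡ 1093^2 = 1194649 ≡ 374 (mod 2077)
4^256 ≡ 374^2 = 139876 ≡ 717 (mod 2077)
4^512 ≡ 717^2 = 514089 ≡ 1070 (mod 2077)
4^1024 ≡ 1070^2 = 1144900 ≡ 473 (mod 2077)
4^2048 ≡ 473^2 = 223729 ≡ 1490 (mod 2077)
2076 = 2048 + 16 + 8 + 4 in binary powers of 2.
So 4^2076 ≡ 1490 · 1306 · 1149 · 256 ≡ 1027 (mod 2077).
Since 1027 ≠ 1, base 4 is a Fermat witness: 2077 is composite.

1027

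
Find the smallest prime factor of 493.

17

493 is odd.
Digit sum 16, not divisible by 3.
Ends in 3: not divisible by 5.
7: 493 = 7·70 + 3
11: 493 = 11·44 + 9
13: 493 = 13·37 + 12
17: 493 = 17·29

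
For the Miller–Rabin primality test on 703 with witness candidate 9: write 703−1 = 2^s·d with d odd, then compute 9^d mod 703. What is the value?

703 − 1 = 702 = 2^1 · 351, so d = 351.
9^1 ≡ 9 (mod 703)
9^2 ≡ 9^2 = 81 ≡ 81 (mod 703)
9^4 ≡ 81^2 = 6561 ≡ 234 (mod 703)
9^8 ≡ 234^2 = 54756 ≡ 625 (mod 703)
9^16 ≡ 625^2 = 390625 ≡ 460 (mod 703)
9^32 ≡ 460^2 = 211600 ≡ 700 (mod 703)
9^64 ≡ 700^2 = 490000 ≡ 9 (mod 703)
9^128 ≡ 9^2 = 81 ≡ 81 (mod 703)
9^256 ≡ 81^2 = 6561 ≡ 234 (mod 703)
351 = 256 + 64 + 16 + 8 + 4 + 2 + 1 in binary powers of 2.
So 9^351 ≡ 234 · 9 · 460 · 625 · 234 · 81 · 9 ≡ 1 (mod 703).
Since 9^d ≡ 1 (mod 703), base 9 does not prove 703 composite.

1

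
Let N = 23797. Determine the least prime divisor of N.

23797 is odd.
Digit sum 28, not divisible by 3.
Ends in 7: not divisible by 5.
7: 23797 = 7·3399 + 4
11: 23797 = 11·2163 + 4
13: 23797 = 13·1830 + 7
17: 23797 = 17·1399 + 14
19: 23797 = 19·1252 + 9
23: 23797 = 23·1034 + 15
29: 23797 = 29·820 + 17
31: 23797 = 31·767 + 20
37: 23797 = 37·643 + 6
41: 23797 = 41·580 + 17
43: 23797 = 43·553 + 18
47: 23797 = 47·506 + 15
53: 23797 = 53·449

53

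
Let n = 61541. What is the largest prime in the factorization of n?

79

61541 = 19 · 3239
3239 = 41 · 79
79 is prime.
So 61541 = 19 · 41 · 79; the largest prime factor is 79.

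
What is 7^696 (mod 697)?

7^1 ≡ 7 (mod 697)
7^2 ≡ 7^2 = 49 ≡ 49 (mod 697)
7^4 ≡ 49^2 = 2401 ≡ 310 (mod 697)
7^8 ≡ 310^2 = 96100 ≡ 611 (mod 697)
7^16 ≡ 611^2 = 373321 ≡ 426 (mod 697)
7^32 ≡ 426^2 = 181476 ≡ 256 (mod 697)
7^64 ≡ 256^2 = 65536 ≡ 18 (mod 697)
7^128 ≡ 18^2 = 324 ≡ 324 (mod 697)
7^256 ≡ 324^2 = 104976 ≡ 426 (mod 697)
7^512 ≡ 426^2 = 181476 ≡ 256 (mod 697)
696 = 512 + 128 + 32 + 16 + 8 in binary powers of 2.
So 7^696 ≡ 256 · 324 · 256 · 426 · 611 ≡ 16 (mod 697).
Since 16 ≠ 1, base 7 is a Fermat witness: 697 is composite.

16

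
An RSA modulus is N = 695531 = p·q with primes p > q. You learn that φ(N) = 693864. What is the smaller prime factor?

829

φ(n) = (p−1)(q−1) = n − (p+q) + 1, so p + q = 695531 − 693864 + 1 = 1668.
p and q are the roots of t² − 1668t + 695531 = 0.
Discriminant: 1668² − 4·695531 = 2782224 − 2782124 = 100; √100 = 10.
q = (1668 − 10)/2 = 829, p = (1668 + 10)/2 = 839.
Check: 829 · 839 = 695531.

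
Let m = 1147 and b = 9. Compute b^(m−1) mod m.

9^1 ≡ 9 (mod 1147)
9^2 ≡ 9^2 = 81 ≡ 81 (mod 1147)
9^4 ≡ 81^2 = 6561 ≡ 826 (mod 1147)
9^8 ≡ 826^2 = 682276 ≡ 958 (mod 1147)
9^16 ≡ 958^2 = 917764 ≡ 164 (mod 1147)
9^32 ≡ 164^2 = 26896 ≡ 515 (mod 1147)
9^64 ≡ 515^2 = 265225 ≡ 268 (mod 1147)
9^128 ≡ 268^2 = 71824 ≡ 710 (mod 1147)
9^256 ≡ 710^2 = 504100 ≡ 567 (mod 1147)
9^512 ≡ 567^2 = 321489 ≡ 329 (mod 1147)
9^1024 ≡ 329^2 = 108241 ≡ 423 (mod 1147)
1146 = 1024 + 64 + 32 + 16 + 8 + 2 in binary powers of 2.
So 9^1146 ≡ 423 · 268 · 515 · 164 · 958 · 81 ≡ 1062 (mod 1147).
Since 1062 ≠ 1, base 9 is a Fermat witness: 1147 is composite.

1062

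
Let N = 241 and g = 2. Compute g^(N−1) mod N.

1

2^1 ≡ 2 (mod 241)
2^2 ≡ 2^2 = 4 ≡ 4 (mod 241)
2^4 ≡ 4^2 = 16 ≡ 16 (mod 241)
2^8 ≡ 16^2 = 256 ≡ 15 (mod 241)
2^16 ≡ 15^2 = 225 ≡ 225 (mod 241)
2^32 ≡ 225^2 = 50625 ≡ 15 (mod 241)
2^64 ≡ 15^2 = 225 ≡ 225 (mod 241)
2^128 ≡ 225^2 = 50625 ≡ 15 (mod 241)
240 = 128 + 64 + 32 + 16 in binary powers of 2.
So 2^240 ≡ 15 · 225 · 15 · 225 ≡ 1 (mod 241).
Since the result is 1, base 2 gives no evidence that 241 is composite.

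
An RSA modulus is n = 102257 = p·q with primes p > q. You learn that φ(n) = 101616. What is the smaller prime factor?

293

φ(n) = (p−1)(q−1) = n − (p+q) + 1, so p + q = 102257 − 101616 + 1 = 642.
p and q are the roots of t² − 642t + 102257 = 0.
Discriminant: 642² − 4·102257 = 412164 − 409028 = 3136; √3136 = 56.
q = (642 − 56)/2 = 293, p = (642 + 56)/2 = 349.
Check: 293 · 349 = 102257.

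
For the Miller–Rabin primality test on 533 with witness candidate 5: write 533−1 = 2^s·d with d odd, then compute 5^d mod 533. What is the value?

408

533 − 1 = 532 = 2^2 · 133, so d = 133.
5^1 ≡ 5 (mod 533)
5^2 ≡ 5^2 = 25 ≡ 25 (mod 533)
5^4 ≡ 25^2 = 625 ≡ 92 (mod 533)
5^8 ≡ 92^2 = 8464 ≡ 469 (mod 533)
5^16 ≡ 469^2 = 219961 ≡ 365 (mod 533)
5^32 ≡ 365^2 = 133225 ≡ 508 (mod 533)
5^64 ≡ 508^2 = 258064 ≡ 92 (mod 533)
5^128 ≡ 92^2 = 8464 ≡ 469 (mod 533)
133 = 128 + 4 + 1 in binary powers of 2.
So 5^133 ≡ 469 · 92 · 5 ≡ 408 (mod 533).
Squaring chain: 408 → 168; never reaches −1, so base 5 is a Miller–Rabin witness that 533 is composite.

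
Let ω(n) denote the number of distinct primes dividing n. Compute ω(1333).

2

1333 = 31 · 43
1333 = 31 · 43, which has 2 distinct prime factors.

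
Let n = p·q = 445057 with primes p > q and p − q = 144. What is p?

743

Since p = q + 144, we have 445057 = q(q + 144), so q² + 144q − 445057 = 0.
Discriminant: 144² + 4·445057 = 20736 + 1780228 = 1800964; √1800964 = 1342.
q = (−144 + 1342)/2 = 599, and p = q + 144 = 743.
Check: 599 · 743 = 445057.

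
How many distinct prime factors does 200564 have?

200564 = 2^2 · 50141
50141 = 7 · 7163
7163 = 13 · 551
551 = 19 · 29
200564 = 2^2 · 7 · 13 · 19 · 29, which has 5 distinct prime factors.

5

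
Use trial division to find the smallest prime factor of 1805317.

47

1805317 is odd.
Digit sum 25, not divisible by 3.
Ends in 7: not divisible by 5.
7: 1805317 = 7·257902 + 3
11: 1805317 = 11·164119 + 8
13: 1805317 = 13·138870 + 7
17: 1805317 = 17·106195 + 2
19: 1805317 = 19·95016 + 13
23: 1805317 = 23·78492 + 1
29: 1805317 = 29·62252 + 9
31: 1805317 = 31·58236 + 1
37: 1805317 = 37·48792 + 13
41: 1805317 = 41·44032 + 5
43: 1805317 = 43·41984 + 5
47: 1805317 = 47·38411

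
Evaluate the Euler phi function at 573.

380

Factor: 573 = 3 · 191.
φ(573) = (3−1) · (191−1) = 2 · 190 = 380.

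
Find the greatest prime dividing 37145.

23

37145 = 5 · 7429
7429 = 17 · 437
437 = 19 · 23
23 is prime.
So 37145 = 5 · 17 · 19 · 23; the largest prime factor is 23.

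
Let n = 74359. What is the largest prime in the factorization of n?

74359 = 23 · 3233
3233 = 53 · 61
61 is prime.
So 74359 = 23 · 53 · 61; the largest prime factor is 61.

61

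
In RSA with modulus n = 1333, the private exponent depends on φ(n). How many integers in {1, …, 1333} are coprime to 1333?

1260

Factor: 1333 = 31 · 43.
φ(1333) = (31−1) · (43−1) = 30 · 42 = 1260.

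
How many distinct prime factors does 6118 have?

4

6118 = 2 · 3059
3059 = 7 · 437
437 = 19 · 23
6118 = 2 · 7 · 19 · 23, which has 4 distinct prime factors.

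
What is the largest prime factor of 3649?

89

3649 = 41 · 89
89 is prime.
So 3649 = 41 · 89; the largest prime factor is 89.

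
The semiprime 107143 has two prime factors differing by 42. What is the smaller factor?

Since p = q + 42, we have 107143 = q(q + 42), so q² + 42q − 107143 = 0.
Discriminant: 42² + 4·107143 = 1764 + 428572 = 430336; √430336 = 656.
q = (−42 + 656)/2 = 307, and p = q + 42 = 349.
Check: 307 · 349 = 107143.

307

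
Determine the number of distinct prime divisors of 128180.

128180 = 2^2 · 32045
32045 = 5 · 6409
6409 = 13 · 493
493 = 17 · 29
128180 = 2^2 · 5 · 13 · 17 · 29, which has 5 distinct prime factors.

5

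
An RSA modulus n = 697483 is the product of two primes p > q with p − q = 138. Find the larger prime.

Since p = q + 138, we have 697483 = q(q + 138), so q² + 138q − 697483 = 0.
Discriminant: 138² + 4·697483 = 19044 + 2789932 = 2808976; √2808976 = 1676.
q = (−138 + 1676)/2 = 769, and p = q + 138 = 907.
Check: 769 · 907 = 697483.

907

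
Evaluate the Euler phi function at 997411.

Factor: 997411 = 61 · 83 · 197.
φ(997411) = (61−1) · (83−1) · (197−1) = 60 · 82 · 196 = 964320.

964320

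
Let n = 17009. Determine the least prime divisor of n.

73

17009 is odd.
Digit sum 17, not divisible by 3.
Ends in 9: not divisible by 5.
7: 17009 = 7·2429 + 6
11: 17009 = 11·1546 + 3
13: 17009 = 13·1308 + 5
17: 17009 = 17·1000 + 9
19: 17009 = 19·895 + 4
23: 17009 = 23·739 + 12
29: 17009 = 29·586 + 15
31: 17009 = 31·548 + 21
37: 17009 = 37·459 + 26
41: 17009 = 41·414 + 35
43: 17009 = 43·395 + 24
47: 17009 = 47·361 + 42
53: 17009 = 53·320 + 49
59: 17009 = 59·288 + 17
61: 17009 = 61·278 + 51
67: 17009 = 67·253 + 58
71: 17009 = 71·239 + 40
73: 17009 = 73·233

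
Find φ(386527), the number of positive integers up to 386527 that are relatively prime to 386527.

369600

Factor: 386527 = 43 · 89 · 101.
φ(386527) = (43−1) · (89−1) · (101−1) = 42 · 88 · 100 = 369600.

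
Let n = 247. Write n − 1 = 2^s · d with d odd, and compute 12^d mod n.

246

247 − 1 = 246 = 2^1 · 123, so d = 123.
12^1 ≡ 12 (mod 247)
12^2 ≡ 12^2 = 144 ≡ 144 (mod 247)
12^4 ≡ 144^2 = 20736 ≡ 235 (mod 247)
12^8 ≡ 235^2 = 55225 ≡ 144 (mod 247)
12^16 ≡ 144^2 = 20736 ≡ 235 (mod 247)
12^32 ≡ 235^2 = 55225 ≡ 144 (mod 247)
12^64 ≡ 144^2 = 20736 ≡ 235 (mod 247)
123 = 64 + 32 + 16 + 8 + 2 + 1 in binary powers of 2.
So 12^123 ≡ 235 · 144 · 235 · 144 · 144 · 12 ≡ 246 (mod 247).
Since 12^d ≡ 246 (mod 247), base 12 does not prove 247 composite.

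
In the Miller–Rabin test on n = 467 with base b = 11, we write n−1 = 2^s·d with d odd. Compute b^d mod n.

467 − 1 = 466 = 2^1 · 233, so d = 233.
11^1 ≡ 11 (mod 467)
11^2 ≡ 11^2 = 121 ≡ 121 (mod 467)
11^4 ≡ 121^2 = 14641 ≡ 164 (mod 467)
11^8 ≡ 164^2 = 26896 ≡ 277 (mod 467)
11^16 ≡ 277^2 = 76729 ≡ 141 (mod 467)
11^32 ≡ 141^2 = 19881 ≡ 267 (mod 467)
11^64 ≡ 267^2 = 71289 ≡ 305 (mod 467)
11^128 ≡ 305^2 = 93025 ≡ 92 (mod 467)
233 = 128 + 64 + 32 + 8 + 1 in binary powers of 2.
So 11^233 ≡ 92 · 305 · 267 · 277 · 11 ≡ 466 (mod 467).
Since 11^d ≡ 466 (mod 467), base 11 does not prove 467 composite.

466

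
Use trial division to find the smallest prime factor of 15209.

67

15209 is odd.
Digit sum 17, not divisible by 3.
Ends in 9: not divisible by 5.
7: 15209 = 7·2172 + 5
11: 15209 = 11·1382 + 7
13: 15209 = 13·1169 + 12
17: 15209 = 17·894 + 11
19: 15209 = 19·800 + 9
23: 15209 = 23·661 + 6
29: 15209 = 29·524 + 13
31: 15209 = 31·490 + 19
37: 15209 = 37·411 + 2
41: 15209 = 41·370 + 39
43: 15209 = 43·353 + 30
47: 15209 = 47·323 + 28
53: 15209 = 53·286 + 51
59: 15209 = 59·257 + 46
61: 15209 = 61·249 + 20
67: 15209 = 67·227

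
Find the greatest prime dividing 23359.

23359 = 7 · 3337
3337 = 47 · 71
71 is prime.
So 23359 = 7 · 47 · 71; the largest prime factor is 71.

71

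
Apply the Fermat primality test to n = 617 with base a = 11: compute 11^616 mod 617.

11^1 ≡ 11 (mod 617)
11^2 ≡ 11^2 = 121 ≡ 121 (mod 617)
11^4 ≡ 121^2 = 14641 ≡ 450 (mod 617)
11^8 ≡ 450^2 = 202500 ≡ 124 (mod 617)
11^16 ≡ 124^2 = 15376 ≡ 568 (mod 617)
11^32 ≡ 568^2 = 322624 ≡ 550 (mod 617)
11^64 ≡ 550^2 = 302500 ≡ 170 (mod 617)
11^128 ≡ 170^2 = 28900 ≡ 518 (mod 617)
11^256 ≡ 518^2 = 268324 ≡ 546 (mod 617)
11^512 ≡ 546^2 = 298116 ≡ 105 (mod 617)
616 = 512 + 64 + 32 + 8 in binary powers of 2.
So 11^616 ≡ 105 · 170 · 550 · 124 ≡ 1 (mod 617).
Since the result is 1, base 11 gives no evidence that 617 is composite.

1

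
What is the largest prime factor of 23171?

23171 = 17 · 1363
1363 = 29 · 47
47 is prime.
So 23171 = 17 · 29 · 47; the largest prime factor is 47.

47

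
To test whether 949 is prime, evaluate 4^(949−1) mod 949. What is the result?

794

4^1 ≡ 4 (mod 949)
4^2 ≡ 4^2 = 16 ≡ 16 (mod 949)
4^4 ≡ 16^2 = 256 ≡ 256 (mod 949)
4^8 ≡ 256^2 = 65536 ≡ 55 (mod 949)
4^16 ≡ 55^2 = 3025 ≡ 178 (mod 949)
4^32 ≡ 178^2 = 31684 ≡ 367 (mod 949)
4^64 ≡ 367^2 = 134689 ≡ 880 (mod 949)
4^128 ≡ 880^2 = 774400 ≡ 16 (mod 949)
4^256 ≡ 16^2 = 256 ≡ 256 (mod 949)
4^512 ≡ 256^2 = 65536 ≡ 55 (mod 949)
948 = 512 + 256 + 128 + 32 + 16 + 4 in binary powers of 2.
So 4^948 ≡ 55 · 256 · 16 · 367 · 178 · 256 ≡ 794 (mod 949).
Since 794 ≠ 1, base 4 is a Fermat witness: 949 is composite.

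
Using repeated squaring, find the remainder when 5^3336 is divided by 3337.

1922

5^1 ≡ 5 (mod 3337)
5^2 ≡ 5^2 = 25 ≡ 25 (mod 3337)
5^4 ≡ 25^2 = 625 ≡ 625 (mod 3337)
5^8 ≡ 625^2 = 390625 ≡ 196 (mod 3337)
5^16 ≡ 196^2 = 38416 ≡ 1709 (mod 3337)
5^32 ≡ 1709^2 = 2920681 ≡ 806 (mod 3337)
5^64 ≡ 806^2 = 649636 ≡ 2258 (mod 3337)
5^128 ≡ 2258^2 = 5098564 ≡ 2965 (mod 3337)
5^256 ≡ 2965^2 = 8791225 ≡ 1567 (mod 3337)
5^512 ≡ 1567^2 = 2455489 ≡ 2794 (mod 3337)
5^1024 ≡ 2794^2 = 7806436 ≡ 1193 (mod 3337)
5^2048 ≡ 1193^2 = 1423249 ≡ 1687 (mod 3337)
3336 = 2048 + 1024 + 256 + 8 in binary powers of 2.
So 5^3336 ≡ 1687 · 1193 · 1567 · 196 ≡ 1922 (mod 3337).
Since 1922 ≠ 1, base 5 is a Fermat witness: 3337 is composite.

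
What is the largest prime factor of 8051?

97

8051 = 83 · 97
97 is prime.
So 8051 = 83 · 97; the largest prime factor is 97.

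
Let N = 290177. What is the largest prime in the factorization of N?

290177 = 61 · 4757
4757 = 67 · 71
71 is prime.
So 290177 = 61 · 67 · 71; the largest prime factor is 71.

71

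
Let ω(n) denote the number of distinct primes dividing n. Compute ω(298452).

6

298452 = 2^2 · 74613
74613 = 3 · 24871
24871 = 7 · 3553
3553 = 11 · 323
323 = 17 · 19
298452 = 2^2 · 3 · 7 · 11 · 17 · 19, which has 6 distinct prime factors.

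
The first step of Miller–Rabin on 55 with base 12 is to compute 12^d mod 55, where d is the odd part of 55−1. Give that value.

55 − 1 = 54 = 2^1 · 27, so d = 27.
12^1 ≡ 12 (mod 55)
12^2 ≡ 12^2 = 144 ≡ 34 (mod 55)
12^4 ≡ 34^2 = 1156 ≡ 1 (mod 55)
12^8 ≡ 1^2 = 1 ≡ 1 (mod 55)
12^16 ≡ 1^2 = 1 ≡ 1 (mod 55)
27 = 16 + 8 + 2 + 1 in binary powers of 2.
So 12^27 ≡ 1 · 1 · 34 · 12 ≡ 23 (mod 55).
Squaring chain: 23; never reaches −1, so base 12 is a Miller–Rabin witness that 55 is composite.

23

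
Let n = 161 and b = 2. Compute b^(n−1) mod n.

2^1 ≡ 2 (mod 161)
2^2 ≡ 2^2 = 4 ≡ 4 (mod 161)
2^4 ≡ 4^2 = 16 ≡ 16 (mod 161)
2^8 ≡ 16^2 = 256 ≡ 95 (mod 161)
2^16 ≡ 95^2 = 9025 ≡ 9 (mod 161)
2^32 ≡ 9^2 = 81 ≡ 81 (mod 161)
2^64 ≡ 81^2 = 6561 ≡ 121 (mod 161)
2^128 ≡ 121^2 = 14641 ≡ 151 (mod 161)
160 = 128 + 32 in binary powers of 2.
So 2^160 ≡ 151 · 81 ≡ 156 (mod 161).
Since 156 ≠ 1, base 2 is a Fermat witness: 161 is composite.

156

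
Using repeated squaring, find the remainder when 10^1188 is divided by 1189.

426

10^1 ≡ 10 (mod 1189)
10^2 ≡ 10^2 = 100 ≡ 100 (mod 1189)
10^4 ≡ 100^2 = 10000 ≡ 488 (mod 1189)
10^8 ≡ 488^2 = 238144 ≡ 344 (mod 1189)
10^16 ≡ 344^2 = 118336 ≡ 625 (mod 1189)
10^32 ≡ 625^2 = 390625 ≡ 633 (mod 1189)
10^64 ≡ 633^2 = 400689 ≡ 1185 (mod 1189)
10^128 ≡ 1185^2 = 1404225 ≡ 16 (mod 1189)
10^256 ≡ 16^2 = 256 ≡ 256 (mod 1189)
10^512 ≡ 256^2 = 65536 ≡ 141 (mod 1189)
10^1024 ≡ 141^2 = 19881 ≡ 857 (mod 1189)
1188 = 1024 + 128 + 32 + 4 in binary powers of 2.
So 10^1188 ≡ 857 · 16 · 633 · 488 ≡ 426 (mod 1189).
Since 426 ≠ 1, base 10 is a Fermat witness: 1189 is composite.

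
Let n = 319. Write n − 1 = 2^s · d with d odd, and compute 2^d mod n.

171

319 − 1 = 318 = 2^1 · 159, so d = 159.
2^1 ≡ 2 (mod 319)
2^2 ≡ 2^2 = 4 ≡ 4 (mod 319)
2^4 ≡ 4^2 = 16 ≡ 16 (mod 319)
2^8 ≡ 16^2 = 256 ≡ 256 (mod 319)
2^16 ≡ 256^2 = 65536 ≡ 141 (mod 319)
2^32 ≡ 141^2 = 19881 ≡ 103 (mod 319)
2^64 ≡ 103^2 = 10609 ≡ 82 (mod 319)
2^128 ≡ 82^2 = 6724 ≡ 25 (mod 319)
159 = 128 + 16 + 8 + 4 + 2 + 1 in binary powers of 2.
So 2^159 ≡ 25 · 141 · 256 · 16 · 4 · 2 ≡ 171 (mod 319).
Squaring chain: 171; never reaches −1, so base 2 is a Miller–Rabin witness that 319 is composite.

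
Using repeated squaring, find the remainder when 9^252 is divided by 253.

202

9^1 ≡ 9 (mod 253)
9^2 ≡ 9^2 = 81 ≡ 81 (mod 253)
9^4 ≡ 81^2 = 6561 ≡ 236 (mod 253)
9^8 ≡ 236^2 = 55696 ≡ 36 (mod 253)
9^16 ≡ 36^2 = 1296 ≡ 31 (mod 253)
9^32 ≡ 31^2 = 961 ≡ 202 (mod 253)
9^64 ≡ 202^2 = 40804 ≡ 71 (mod 253)
9^128 ≡ 71^2 = 5041 ≡ 234 (mod 253)
252 = 128 + 64 + 32 + 16 + 8 + 4 in binary powers of 2.
So 9^252 ≡ 234 · 71 · 202 · 31 · 36 · 236 ≡ 202 (mod 253).
Since 202 ≠ 1, base 9 is a Fermat witness: 253 is composite.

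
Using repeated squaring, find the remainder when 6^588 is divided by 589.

311

6^1 ≡ 6 (mod 589)
6^2 ≡ 6^2 = 36 ≡ 36 (mod 589)
6^4 ≡ 36^2 = 1296 ≡ 118 (mod 589)
6^8 ≡ 118^2 = 13924 ≡ 377 (mod 589)
6^16 ≡ 377^2 = 142129 ≡ 180 (mod 589)
6^32 ≡ 180^2 = 32400 ≡ 5 (mod 589)
6^64 ≡ 5^2 = 25 ≡ 25 (mod 589)
6^128 ≡ 25^2 = 625 ≡ 36 (mod 589)
6^256 ≡ 36^2 = 1296 ≡ 118 (mod 589)
6^512 ≡ 118^2 = 13924 ≡ 377 (mod 589)
588 = 512 + 64 + 8 + 4 in binary powers of 2.
So 6^588 ≡ 377 · 25 · 377 · 118 ≡ 311 (mod 589).
Since 311 ≠ 1, base 6 is a Fermat witness: 589 is composite.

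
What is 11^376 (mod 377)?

81

11^1 ≡ 11 (mod 377)
11^2 ≡ 11^2 = 121 ≡ 121 (mod 377)
11^4 ≡ 121^2 = 14641 ≡ 315 (mod 377)
11^8 ≡ 315^2 = 99225 ≡ 74 (mod 377)
11^16 ≡ 74^2 = 5476 ≡ 198 (mod 377)
11^32 ≡ 198^2 = 39204 ≡ 373 (mod 377)
11^64 ≡ 373^2 = 139129 ≡ 16 (mod 377)
11^128 ≡ 16^2 = 256 ≡ 256 (mod 377)
11^256 ≡ 256^2 = 65536 ≡ 315 (mod 377)
376 = 256 + 64 + 32 + 16 + 8 in binary powers of 2.
So 11^376 ≡ 315 · 16 · 373 · 198 · 74 ≡ 81 (mod 377).
Since 81 ≠ 1, base 11 is a Fermat witness: 377 is composite.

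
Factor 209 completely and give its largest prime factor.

19

209 = 11 · 19
19 is prime.
So 209 = 11 · 19; the largest prime factor is 19.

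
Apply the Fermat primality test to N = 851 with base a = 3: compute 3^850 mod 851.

303

3^1 ≡ 3 (mod 851)
3^2 ≡ 3^2 = 9 ≡ 9 (mod 851)
3^4 ≡ 9^2 = 81 ≡ 81 (mod 851)
3^8 ≡ 81^2 = 6561 ≡ 604 (mod 851)
3^16 ≡ 604^2 = 364816 ≡ 588 (mod 851)
3^32 ≡ 588^2 = 345744 ≡ 238 (mod 851)
3^64 ≡ 238^2 = 56644 ≡ 478 (mod 851)
3^128 ≡ 478^2 = 228484 ≡ 416 (mod 851)
3^256 ≡ 416^2 = 173056 ≡ 303 (mod 851)
3^512 ≡ 303^2 = 91809 ≡ 752 (mod 851)
850 = 512 + 256 + 64 + 16 + 2 in binary powers of 2.
So 3^850 ≡ 752 · 303 · 478 · 588 · 9 ≡ 303 (mod 851).
Since 303 ≠ 1, base 3 is a Fermat witness: 851 is composite.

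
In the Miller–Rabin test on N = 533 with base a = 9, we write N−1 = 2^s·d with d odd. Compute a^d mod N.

533 − 1 = 532 = 2^2 · 133, so d = 133.
9^1 ≡ 9 (mod 533)
9^2 ≡ 9^2 = 81 ≡ 81 (mod 533)
9^4 ≡ 81^2 = 6561 ≡ 165 (mod 533)
9^8 ≡ 165^2 = 27225 ≡ 42 (mod 533)
9^16 ≡ 42^2 = 1764 ≡ 165 (mod 533)
9^32 ≡ 165^2 = 27225 ≡ 42 (mod 533)
9^64 ≡ 42^2 = 1764 ≡ 165 (mod 533)
9^128 ≡ 165^2 = 27225 ≡ 42 (mod 533)
133 = 128 + 4 + 1 in binary powers of 2.
So 9^133 ≡ 42 · 165 · 9 ≡ 9 (mod 533).
Squaring chain: 9 → 81; never reaches −1, so base 9 is a Miller–Rabin witness that 533 is composite.

9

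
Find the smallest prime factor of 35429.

71

35429 is odd.
Digit sum 23, not divisible by 3.
Ends in 9: not divisible by 5.
7: 35429 = 7·5061 + 2
11: 35429 = 11·3220 + 9
13: 35429 = 13·2725 + 4
17: 35429 = 17·2084 + 1
19: 35429 = 19·1864 + 13
23: 35429 = 23·1540 + 9
29: 35429 = 29·1221 + 20
31: 35429 = 31·1142 + 27
37: 35429 = 37·957 + 20
41: 35429 = 41·864 + 5
43: 35429 = 43·823 + 40
47: 35429 = 47·753 + 38
53: 35429 = 53·668 + 25
59: 35429 = 59·600 + 29
61: 35429 = 61·580 + 49
67: 35429 = 67·528 + 53
71: 35429 = 71·499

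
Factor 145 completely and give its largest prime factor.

145 = 5 · 29
29 is prime.
So 145 = 5 · 29; the largest prime factor is 29.

29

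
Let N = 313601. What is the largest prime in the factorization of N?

313601 = 53 · 5917
5917 = 61 · 97
97 is prime.
So 313601 = 53 · 61 · 97; the largest prime factor is 97.

97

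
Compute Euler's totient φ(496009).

461376

Factor: 496009 = 17 · 163 · 179.
φ(496009) = (17−1) · (163−1) · (179−1) = 16 · 162 · 178 = 461376.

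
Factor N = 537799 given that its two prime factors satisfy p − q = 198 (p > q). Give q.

641

Since p = q + 198, we have 537799 = q(q + 198), so q² + 198q − 537799 = 0.
Discriminant: 198² + 4·537799 = 39204 + 2151196 = 2190400; √2190400 = 1480.
q = (−198 + 1480)/2 = 641, and p = q + 198 = 839.
Check: 641 · 839 = 537799.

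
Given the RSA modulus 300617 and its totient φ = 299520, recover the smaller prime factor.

φ(n) = (p−1)(q−1) = n − (p+q) + 1, so p + q = 300617 − 299520 + 1 = 1098.
p and q are the roots of t² − 1098t + 300617 = 0.
Discriminant: 1098² − 4·300617 = 1205604 − 1202468 = 3136; √3136 = 56.
q = (1098 − 56)/2 = 521, p = (1098 + 56)/2 = 577.
Check: 521 · 577 = 300617.

521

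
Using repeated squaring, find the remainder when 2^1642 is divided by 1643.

2^1 ≡ 2 (mod 1643)
2^2 ≡ 2^2 = 4 ≡ 4 (mod 1643)
2^4 ≡ 4^2 = 16 ≡ 16 (mod 1643)
2^8 ≡ 16^2 = 256 ≡ 256 (mod 1643)
2^16 ≡ 256^2 = 65536 ≡ 1459 (mod 1643)
2^32 ≡ 1459^2 = 2128681 ≡ 996 (mod 1643)
2^64 ≡ 996^2 = 992016 ≡ 1287 (mod 1643)
2^128 ≡ 1287^2 = 1656369 ≡ 225 (mod 1643)
2^256 ≡ 225^2 = 50625 ≡ 1335 (mod 1643)
2^512 ≡ 1335^2 = 1782225 ≡ 1213 (mod 1643)
2^1024 ≡ 1213^2 = 1471369 ≡ 884 (mod 1643)
1642 = 1024 + 512 + 64 + 32 + 8 + 2 in binary powers of 2.
So 2^1642 ≡ 884 · 1213 · 1287 · 996 · 256 · 4 ≡ 779 (mod 1643).
Since 779 ≠ 1, base 2 is a Fermat witness: 1643 is composite.

779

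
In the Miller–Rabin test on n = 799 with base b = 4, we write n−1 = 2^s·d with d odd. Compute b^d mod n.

799 − 1 = 798 = 2^1 · 399, so d = 399.
4^1 ≡ 4 (mod 799)
4^2 ≡ 4^2 = 16 ≡ 16 (mod 799)
4^4 ≡ 16^2 = 256 ≡ 256 (mod 799)
4^8 ≡ 256^2 = 65536 ≡ 18 (mod 799)
4^16 ≡ 18^2 = 324 ≡ 324 (mod 799)
4^32 ≡ 324^2 = 104976 ≡ 307 (mod 799)
4^64 ≡ 307^2 = 94249 ≡ 766 (mod 799)
4^128 ≡ 766^2 = 586756 ≡ 290 (mod 799)
4^256 ≡ 290^2 = 84100 ≡ 205 (mod 799)
399 = 256 + 128 + 8 + 4 + 2 + 1 in binary powers of 2.
So 4^399 ≡ 205 · 290 · 18 · 256 · 16 · 4 ≡ 676 (mod 799).
Squaring chain: 676; never reaches −1, so base 4 is a Miller–Rabin witness that 799 is composite.

676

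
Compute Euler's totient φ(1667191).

Factor: 1667191 = 61 · 151 · 181.
φ(1667191) = (61−1) · (151−1) · (181−1) = 60 · 150 · 180 = 1620000.

1620000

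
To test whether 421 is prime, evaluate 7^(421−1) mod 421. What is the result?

7^1 ≡ 7 (mod 421)
7^2 ≡ 7^2 = 49 ≡ 49 (mod 421)
7^4 ≡ 49^2 = 2401 ≡ 296 (mod 421)
7^8 ≡ 296^2 = 87616 ≡ 48 (mod 421)
7^16 ≡ 48^2 = 2304 ≡ 199 (mod 421)
7^32 ≡ 199^2 = 39601 ≡ 27 (mod 421)
7^64 ≡ 27^2 = 729 ≡ 308 (mod 421)
7^128 ≡ 308^2 = 94864 ≡ 139 (mod 421)
7^256 ≡ 139^2 = 19321 ≡ 376 (mod 421)
420 = 256 + 128 + 32 + 4 in binary powers of 2.
So 7^420 ≡ 376 · 139 · 27 · 296 ≡ 1 (mod 421).
Since the result is 1, base 7 gives no evidence that 421 is composite.

1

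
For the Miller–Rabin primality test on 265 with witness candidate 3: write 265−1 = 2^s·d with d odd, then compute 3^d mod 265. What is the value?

198

265 − 1 = 264 = 2^3 · 33, so d = 33.
3^1 ≡ 3 (mod 265)
3^2 ≡ 3^2 = 9 ≡ 9 (mod 265)
3^4 ≡ 9^2 = 81 ≡ 81 (mod 265)
3^8 ≡ 81^2 = 6561 ≡ 201 (mod 265)
3^16 ≡ 201^2 = 40401 ≡ 121 (mod 265)
3^32 ≡ 121^2 = 14641 ≡ 66 (mod 265)
33 = 32 + 1 in binary powers of 2.
So 3^33 ≡ 66 · 3 ≡ 198 (mod 265).
Squaring chain: 198 → 249 → 256; never reaches −1, so base 3 is a Miller–Rabin witness that 265 is composite.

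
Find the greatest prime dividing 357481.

357481 = 59 · 6059
6059 = 73 · 83
83 is prime.
So 357481 = 59 · 73 · 83; the largest prime factor is 83.

83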